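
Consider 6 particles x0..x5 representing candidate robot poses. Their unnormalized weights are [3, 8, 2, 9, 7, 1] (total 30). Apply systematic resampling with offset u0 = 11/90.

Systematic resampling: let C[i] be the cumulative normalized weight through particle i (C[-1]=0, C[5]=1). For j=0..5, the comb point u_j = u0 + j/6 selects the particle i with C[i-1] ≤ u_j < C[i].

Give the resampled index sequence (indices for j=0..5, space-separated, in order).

C = [1/10, 11/30, 13/30, 11/15, 29/30, 1]
j=0: u_0=11/90 ∈ [1/10, 11/30) → index 1
j=1: u_1=13/45 ∈ [1/10, 11/30) → index 1
j=2: u_2=41/90 ∈ [13/30, 11/15) → index 3
j=3: u_3=28/45 ∈ [13/30, 11/15) → index 3
j=4: u_4=71/90 ∈ [11/15, 29/30) → index 4
j=5: u_5=43/45 ∈ [11/15, 29/30) → index 4

1 1 3 3 4 4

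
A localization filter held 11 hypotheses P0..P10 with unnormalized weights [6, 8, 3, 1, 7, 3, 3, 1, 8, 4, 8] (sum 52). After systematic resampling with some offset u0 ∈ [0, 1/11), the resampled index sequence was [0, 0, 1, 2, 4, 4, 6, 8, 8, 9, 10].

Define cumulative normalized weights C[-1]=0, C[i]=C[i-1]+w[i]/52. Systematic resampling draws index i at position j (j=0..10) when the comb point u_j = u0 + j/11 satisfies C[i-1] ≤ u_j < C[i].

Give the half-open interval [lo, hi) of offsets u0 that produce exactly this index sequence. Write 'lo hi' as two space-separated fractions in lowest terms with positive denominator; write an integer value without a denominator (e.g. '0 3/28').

C = [3/26, 7/26, 17/52, 9/26, 25/52, 7/13, 31/52, 8/13, 10/13, 11/13, 1]
j=0 picked index 0: u0 ∈ [0, 3/26)
j=1 picked index 0: u0 ∈ [-1/11, 7/286)
j=2 picked index 1: u0 ∈ [-19/286, 25/286)
j=3 picked index 2: u0 ∈ [-1/286, 31/572)
j=4 picked index 4: u0 ∈ [-5/286, 67/572)
j=5 picked index 4: u0 ∈ [-31/286, 15/572)
j=6 picked index 6: u0 ∈ [-1/143, 29/572)
j=7 picked index 8: u0 ∈ [-3/143, 19/143)
j=8 picked index 8: u0 ∈ [-16/143, 6/143)
j=9 picked index 9: u0 ∈ [-7/143, 4/143)
j=10 picked index 10: u0 ∈ [-9/143, 1/11)
intersection: [0, 7/286)

0 7/286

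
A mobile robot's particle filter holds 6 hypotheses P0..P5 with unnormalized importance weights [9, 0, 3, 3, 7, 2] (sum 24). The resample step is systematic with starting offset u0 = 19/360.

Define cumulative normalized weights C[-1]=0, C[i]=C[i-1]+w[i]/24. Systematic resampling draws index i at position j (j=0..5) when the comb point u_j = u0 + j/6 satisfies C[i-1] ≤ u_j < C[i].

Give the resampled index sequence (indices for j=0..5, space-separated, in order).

C = [3/8, 3/8, 1/2, 5/8, 11/12, 1]
j=0: u_0=19/360 ∈ [0, 3/8) → index 0
j=1: u_1=79/360 ∈ [0, 3/8) → index 0
j=2: u_2=139/360 ∈ [3/8, 1/2) → index 2
j=3: u_3=199/360 ∈ [1/2, 5/8) → index 3
j=4: u_4=259/360 ∈ [5/8, 11/12) → index 4
j=5: u_5=319/360 ∈ [5/8, 11/12) → index 4

0 0 2 3 4 4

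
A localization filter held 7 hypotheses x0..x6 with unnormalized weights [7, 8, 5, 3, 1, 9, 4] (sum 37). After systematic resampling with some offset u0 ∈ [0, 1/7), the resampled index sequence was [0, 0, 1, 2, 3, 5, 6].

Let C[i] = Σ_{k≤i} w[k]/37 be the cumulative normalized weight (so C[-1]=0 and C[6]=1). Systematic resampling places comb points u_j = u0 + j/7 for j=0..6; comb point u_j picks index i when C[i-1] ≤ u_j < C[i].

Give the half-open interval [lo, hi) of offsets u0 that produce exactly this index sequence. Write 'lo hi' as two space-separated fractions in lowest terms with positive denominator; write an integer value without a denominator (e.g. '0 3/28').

9/259 12/259

C = [7/37, 15/37, 20/37, 23/37, 24/37, 33/37, 1]
j=0 picked index 0: u0 ∈ [0, 7/37)
j=1 picked index 0: u0 ∈ [-1/7, 12/259)
j=2 picked index 1: u0 ∈ [-25/259, 31/259)
j=3 picked index 2: u0 ∈ [-6/259, 29/259)
j=4 picked index 3: u0 ∈ [-8/259, 13/259)
j=5 picked index 5: u0 ∈ [-17/259, 46/259)
j=6 picked index 6: u0 ∈ [9/259, 1/7)
intersection: [9/259, 12/259)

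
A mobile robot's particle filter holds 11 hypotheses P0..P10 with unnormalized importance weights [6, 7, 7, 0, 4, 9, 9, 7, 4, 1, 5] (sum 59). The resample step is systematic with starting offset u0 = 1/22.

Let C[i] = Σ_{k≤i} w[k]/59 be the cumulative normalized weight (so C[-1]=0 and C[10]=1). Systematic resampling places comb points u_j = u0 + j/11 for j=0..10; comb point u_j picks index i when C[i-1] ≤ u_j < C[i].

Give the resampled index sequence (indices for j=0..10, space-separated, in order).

C = [6/59, 13/59, 20/59, 20/59, 24/59, 33/59, 42/59, 49/59, 53/59, 54/59, 1]
j=0: u_0=1/22 ∈ [0, 6/59) → index 0
j=1: u_1=3/22 ∈ [6/59, 13/59) → index 1
j=2: u_2=5/22 ∈ [13/59, 20/59) → index 2
j=3: u_3=7/22 ∈ [13/59, 20/59) → index 2
j=4: u_4=9/22 ∈ [24/59, 33/59) → index 5
j=5: u_5=1/2 ∈ [24/59, 33/59) → index 5
j=6: u_6=13/22 ∈ [33/59, 42/59) → index 6
j=7: u_7=15/22 ∈ [33/59, 42/59) → index 6
j=8: u_8=17/22 ∈ [42/59, 49/59) → index 7
j=9: u_9=19/22 ∈ [49/59, 53/59) → index 8
j=10: u_10=21/22 ∈ [54/59, 1) → index 10

0 1 2 2 5 5 6 6 7 8 10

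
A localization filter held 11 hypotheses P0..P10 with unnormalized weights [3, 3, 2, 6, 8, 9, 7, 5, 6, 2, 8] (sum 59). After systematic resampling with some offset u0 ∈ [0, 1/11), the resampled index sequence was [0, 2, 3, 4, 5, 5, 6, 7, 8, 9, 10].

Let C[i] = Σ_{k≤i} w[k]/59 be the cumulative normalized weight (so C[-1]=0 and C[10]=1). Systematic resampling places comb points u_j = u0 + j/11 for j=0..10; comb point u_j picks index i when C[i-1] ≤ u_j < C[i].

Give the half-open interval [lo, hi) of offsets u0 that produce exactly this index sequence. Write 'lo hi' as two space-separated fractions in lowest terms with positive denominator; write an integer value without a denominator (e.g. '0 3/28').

C = [3/59, 6/59, 8/59, 14/59, 22/59, 31/59, 38/59, 43/59, 49/59, 51/59, 1]
j=0 picked index 0: u0 ∈ [0, 3/59)
j=1 picked index 2: u0 ∈ [7/649, 29/649)
j=2 picked index 3: u0 ∈ [-30/649, 36/649)
j=3 picked index 4: u0 ∈ [-23/649, 65/649)
j=4 picked index 5: u0 ∈ [6/649, 105/649)
j=5 picked index 5: u0 ∈ [-53/649, 46/649)
j=6 picked index 6: u0 ∈ [-13/649, 64/649)
j=7 picked index 7: u0 ∈ [5/649, 60/649)
j=8 picked index 8: u0 ∈ [1/649, 67/649)
j=9 picked index 9: u0 ∈ [8/649, 30/649)
j=10 picked index 10: u0 ∈ [-29/649, 1/11)
intersection: [8/649, 29/649)

8/649 29/649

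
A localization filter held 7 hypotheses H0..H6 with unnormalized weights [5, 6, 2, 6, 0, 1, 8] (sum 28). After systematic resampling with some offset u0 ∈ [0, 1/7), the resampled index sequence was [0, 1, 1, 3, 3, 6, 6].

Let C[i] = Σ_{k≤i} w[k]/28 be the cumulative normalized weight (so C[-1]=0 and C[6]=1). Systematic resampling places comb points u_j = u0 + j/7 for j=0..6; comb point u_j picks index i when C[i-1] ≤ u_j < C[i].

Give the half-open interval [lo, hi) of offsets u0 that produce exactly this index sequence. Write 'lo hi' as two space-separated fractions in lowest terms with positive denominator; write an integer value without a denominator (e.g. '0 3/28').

C = [5/28, 11/28, 13/28, 19/28, 19/28, 5/7, 1]
j=0 picked index 0: u0 ∈ [0, 5/28)
j=1 picked index 1: u0 ∈ [1/28, 1/4)
j=2 picked index 1: u0 ∈ [-3/28, 3/28)
j=3 picked index 3: u0 ∈ [1/28, 1/4)
j=4 picked index 3: u0 ∈ [-3/28, 3/28)
j=5 picked index 6: u0 ∈ [0, 2/7)
j=6 picked index 6: u0 ∈ [-1/7, 1/7)
intersection: [1/28, 3/28)

1/28 3/28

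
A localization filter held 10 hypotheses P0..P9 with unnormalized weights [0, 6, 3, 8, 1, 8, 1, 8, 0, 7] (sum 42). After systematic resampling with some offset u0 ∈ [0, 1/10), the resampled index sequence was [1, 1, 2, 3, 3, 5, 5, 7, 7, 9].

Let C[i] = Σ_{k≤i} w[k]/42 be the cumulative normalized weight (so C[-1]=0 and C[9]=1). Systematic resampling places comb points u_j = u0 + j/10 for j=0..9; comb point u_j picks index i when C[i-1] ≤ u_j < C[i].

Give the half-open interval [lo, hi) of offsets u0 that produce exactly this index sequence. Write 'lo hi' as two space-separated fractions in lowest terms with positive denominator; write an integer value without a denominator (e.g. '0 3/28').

0 1/210

C = [0, 1/7, 3/14, 17/42, 3/7, 13/21, 9/14, 5/6, 5/6, 1]
j=0 picked index 1: u0 ∈ [0, 1/7)
j=1 picked index 1: u0 ∈ [-1/10, 3/70)
j=2 picked index 2: u0 ∈ [-2/35, 1/70)
j=3 picked index 3: u0 ∈ [-3/35, 11/105)
j=4 picked index 3: u0 ∈ [-13/70, 1/210)
j=5 picked index 5: u0 ∈ [-1/14, 5/42)
j=6 picked index 5: u0 ∈ [-6/35, 2/105)
j=7 picked index 7: u0 ∈ [-2/35, 2/15)
j=8 picked index 7: u0 ∈ [-11/70, 1/30)
j=9 picked index 9: u0 ∈ [-1/15, 1/10)
intersection: [0, 1/210)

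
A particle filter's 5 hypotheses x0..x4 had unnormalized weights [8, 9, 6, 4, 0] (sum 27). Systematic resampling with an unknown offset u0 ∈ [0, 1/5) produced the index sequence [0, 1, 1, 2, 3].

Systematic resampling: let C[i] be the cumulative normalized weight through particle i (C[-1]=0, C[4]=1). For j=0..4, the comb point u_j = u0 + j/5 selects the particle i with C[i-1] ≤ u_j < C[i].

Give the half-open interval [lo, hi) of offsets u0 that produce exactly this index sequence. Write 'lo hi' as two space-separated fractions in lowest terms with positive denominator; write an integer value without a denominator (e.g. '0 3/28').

C = [8/27, 17/27, 23/27, 1, 1]
j=0 picked index 0: u0 ∈ [0, 8/27)
j=1 picked index 1: u0 ∈ [13/135, 58/135)
j=2 picked index 1: u0 ∈ [-14/135, 31/135)
j=3 picked index 2: u0 ∈ [4/135, 34/135)
j=4 picked index 3: u0 ∈ [7/135, 1/5)
intersection: [13/135, 1/5)

13/135 1/5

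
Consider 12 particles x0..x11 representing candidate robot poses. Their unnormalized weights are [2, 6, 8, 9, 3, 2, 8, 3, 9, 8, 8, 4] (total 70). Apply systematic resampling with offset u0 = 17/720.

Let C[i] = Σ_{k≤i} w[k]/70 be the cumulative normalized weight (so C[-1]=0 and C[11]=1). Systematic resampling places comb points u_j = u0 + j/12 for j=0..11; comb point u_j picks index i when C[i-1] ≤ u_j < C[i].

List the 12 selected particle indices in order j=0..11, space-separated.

C = [1/35, 4/35, 8/35, 5/14, 2/5, 3/7, 19/35, 41/70, 5/7, 29/35, 33/35, 1]
j=0: u_0=17/720 ∈ [0, 1/35) → index 0
j=1: u_1=77/720 ∈ [1/35, 4/35) → index 1
j=2: u_2=137/720 ∈ [4/35, 8/35) → index 2
j=3: u_3=197/720 ∈ [8/35, 5/14) → index 3
j=4: u_4=257/720 ∈ [8/35, 5/14) → index 3
j=5: u_5=317/720 ∈ [3/7, 19/35) → index 6
j=6: u_6=377/720 ∈ [3/7, 19/35) → index 6
j=7: u_7=437/720 ∈ [41/70, 5/7) → index 8
j=8: u_8=497/720 ∈ [41/70, 5/7) → index 8
j=9: u_9=557/720 ∈ [5/7, 29/35) → index 9
j=10: u_10=617/720 ∈ [29/35, 33/35) → index 10
j=11: u_11=677/720 ∈ [29/35, 33/35) → index 10

0 1 2 3 3 6 6 8 8 9 10 10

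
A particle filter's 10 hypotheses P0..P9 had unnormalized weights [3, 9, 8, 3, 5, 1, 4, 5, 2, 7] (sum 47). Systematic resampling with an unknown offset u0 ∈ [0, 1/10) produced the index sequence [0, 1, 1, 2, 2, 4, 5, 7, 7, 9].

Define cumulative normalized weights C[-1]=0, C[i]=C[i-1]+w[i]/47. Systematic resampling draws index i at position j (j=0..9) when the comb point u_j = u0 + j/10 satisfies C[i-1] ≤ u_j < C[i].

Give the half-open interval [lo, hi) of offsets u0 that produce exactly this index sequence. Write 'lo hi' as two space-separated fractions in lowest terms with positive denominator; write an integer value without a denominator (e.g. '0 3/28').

1/470 2/235

C = [3/47, 12/47, 20/47, 23/47, 28/47, 29/47, 33/47, 38/47, 40/47, 1]
j=0 picked index 0: u0 ∈ [0, 3/47)
j=1 picked index 1: u0 ∈ [-17/470, 73/470)
j=2 picked index 1: u0 ∈ [-32/235, 13/235)
j=3 picked index 2: u0 ∈ [-21/470, 59/470)
j=4 picked index 2: u0 ∈ [-34/235, 6/235)
j=5 picked index 4: u0 ∈ [-1/94, 9/94)
j=6 picked index 5: u0 ∈ [-1/235, 4/235)
j=7 picked index 7: u0 ∈ [1/470, 51/470)
j=8 picked index 7: u0 ∈ [-23/235, 2/235)
j=9 picked index 9: u0 ∈ [-23/470, 1/10)
intersection: [1/470, 2/235)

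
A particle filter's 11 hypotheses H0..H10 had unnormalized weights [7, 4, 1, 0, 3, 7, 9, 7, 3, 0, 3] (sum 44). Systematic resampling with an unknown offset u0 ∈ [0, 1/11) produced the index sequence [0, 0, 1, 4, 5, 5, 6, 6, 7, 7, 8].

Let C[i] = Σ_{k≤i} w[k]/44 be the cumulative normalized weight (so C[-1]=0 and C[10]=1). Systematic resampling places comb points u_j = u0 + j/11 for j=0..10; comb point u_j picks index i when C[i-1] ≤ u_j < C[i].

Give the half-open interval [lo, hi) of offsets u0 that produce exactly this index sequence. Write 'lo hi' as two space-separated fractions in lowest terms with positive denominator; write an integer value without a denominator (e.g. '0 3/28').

0 1/44

C = [7/44, 1/4, 3/11, 3/11, 15/44, 1/2, 31/44, 19/22, 41/44, 41/44, 1]
j=0 picked index 0: u0 ∈ [0, 7/44)
j=1 picked index 0: u0 ∈ [-1/11, 3/44)
j=2 picked index 1: u0 ∈ [-1/44, 3/44)
j=3 picked index 4: u0 ∈ [0, 3/44)
j=4 picked index 5: u0 ∈ [-1/44, 3/22)
j=5 picked index 5: u0 ∈ [-5/44, 1/22)
j=6 picked index 6: u0 ∈ [-1/22, 7/44)
j=7 picked index 6: u0 ∈ [-3/22, 3/44)
j=8 picked index 7: u0 ∈ [-1/44, 3/22)
j=9 picked index 7: u0 ∈ [-5/44, 1/22)
j=10 picked index 8: u0 ∈ [-1/22, 1/44)
intersection: [0, 1/44)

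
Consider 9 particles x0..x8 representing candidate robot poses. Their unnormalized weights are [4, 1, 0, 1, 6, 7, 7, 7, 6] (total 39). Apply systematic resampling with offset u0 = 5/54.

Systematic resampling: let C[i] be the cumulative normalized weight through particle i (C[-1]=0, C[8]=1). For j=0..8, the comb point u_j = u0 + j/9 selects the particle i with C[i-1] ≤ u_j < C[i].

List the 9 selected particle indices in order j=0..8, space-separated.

0 4 5 5 6 6 7 8 8

C = [4/39, 5/39, 5/39, 2/13, 4/13, 19/39, 2/3, 11/13, 1]
j=0: u_0=5/54 ∈ [0, 4/39) → index 0
j=1: u_1=11/54 ∈ [2/13, 4/13) → index 4
j=2: u_2=17/54 ∈ [4/13, 19/39) → index 5
j=3: u_3=23/54 ∈ [4/13, 19/39) → index 5
j=4: u_4=29/54 ∈ [19/39, 2/3) → index 6
j=5: u_5=35/54 ∈ [19/39, 2/3) → index 6
j=6: u_6=41/54 ∈ [2/3, 11/13) → index 7
j=7: u_7=47/54 ∈ [11/13, 1) → index 8
j=8: u_8=53/54 ∈ [11/13, 1) → index 8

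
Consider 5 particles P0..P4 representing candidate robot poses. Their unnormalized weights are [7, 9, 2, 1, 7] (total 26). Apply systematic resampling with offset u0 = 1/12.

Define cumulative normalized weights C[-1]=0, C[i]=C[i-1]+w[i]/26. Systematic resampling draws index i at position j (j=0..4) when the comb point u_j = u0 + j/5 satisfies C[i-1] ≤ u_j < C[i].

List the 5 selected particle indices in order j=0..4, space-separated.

0 1 1 2 4

C = [7/26, 8/13, 9/13, 19/26, 1]
j=0: u_0=1/12 ∈ [0, 7/26) → index 0
j=1: u_1=17/60 ∈ [7/26, 8/13) → index 1
j=2: u_2=29/60 ∈ [7/26, 8/13) → index 1
j=3: u_3=41/60 ∈ [8/13, 9/13) → index 2
j=4: u_4=53/60 ∈ [19/26, 1) → index 4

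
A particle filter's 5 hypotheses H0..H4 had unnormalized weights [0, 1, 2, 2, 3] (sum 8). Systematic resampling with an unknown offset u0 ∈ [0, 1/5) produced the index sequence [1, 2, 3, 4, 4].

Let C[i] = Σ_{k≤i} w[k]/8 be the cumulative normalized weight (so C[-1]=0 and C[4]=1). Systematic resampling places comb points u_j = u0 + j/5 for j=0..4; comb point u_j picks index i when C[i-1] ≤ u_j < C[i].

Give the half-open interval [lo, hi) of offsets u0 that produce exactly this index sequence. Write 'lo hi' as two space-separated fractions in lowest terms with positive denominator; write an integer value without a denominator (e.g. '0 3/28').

1/40 1/8

C = [0, 1/8, 3/8, 5/8, 1]
j=0 picked index 1: u0 ∈ [0, 1/8)
j=1 picked index 2: u0 ∈ [-3/40, 7/40)
j=2 picked index 3: u0 ∈ [-1/40, 9/40)
j=3 picked index 4: u0 ∈ [1/40, 2/5)
j=4 picked index 4: u0 ∈ [-7/40, 1/5)
intersection: [1/40, 1/8)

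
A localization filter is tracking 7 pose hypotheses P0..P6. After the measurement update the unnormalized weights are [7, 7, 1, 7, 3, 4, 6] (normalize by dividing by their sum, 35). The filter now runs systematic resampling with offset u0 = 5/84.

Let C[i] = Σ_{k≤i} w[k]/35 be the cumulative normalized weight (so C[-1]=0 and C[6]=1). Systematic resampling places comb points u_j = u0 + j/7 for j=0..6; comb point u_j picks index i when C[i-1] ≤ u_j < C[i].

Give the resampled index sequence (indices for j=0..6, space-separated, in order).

C = [1/5, 2/5, 3/7, 22/35, 5/7, 29/35, 1]
j=0: u_0=5/84 ∈ [0, 1/5) → index 0
j=1: u_1=17/84 ∈ [1/5, 2/5) → index 1
j=2: u_2=29/84 ∈ [1/5, 2/5) → index 1
j=3: u_3=41/84 ∈ [3/7, 22/35) → index 3
j=4: u_4=53/84 ∈ [22/35, 5/7) → index 4
j=5: u_5=65/84 ∈ [5/7, 29/35) → index 5
j=6: u_6=11/12 ∈ [29/35, 1) → index 6

0 1 1 3 4 5 6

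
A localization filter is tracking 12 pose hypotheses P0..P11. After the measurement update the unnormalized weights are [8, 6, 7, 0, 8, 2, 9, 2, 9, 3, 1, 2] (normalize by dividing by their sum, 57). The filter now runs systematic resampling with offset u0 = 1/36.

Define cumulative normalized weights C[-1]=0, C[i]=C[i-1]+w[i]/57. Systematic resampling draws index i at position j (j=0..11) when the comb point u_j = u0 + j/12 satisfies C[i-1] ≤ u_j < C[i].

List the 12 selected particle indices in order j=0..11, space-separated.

0 0 1 2 2 4 5 6 6 8 8 9

C = [8/57, 14/57, 7/19, 7/19, 29/57, 31/57, 40/57, 14/19, 17/19, 18/19, 55/57, 1]
j=0: u_0=1/36 ∈ [0, 8/57) → index 0
j=1: u_1=1/9 ∈ [0, 8/57) → index 0
j=2: u_2=7/36 ∈ [8/57, 14/57) → index 1
j=3: u_3=5/18 ∈ [14/57, 7/19) → index 2
j=4: u_4=13/36 ∈ [14/57, 7/19) → index 2
j=5: u_5=4/9 ∈ [7/19, 29/57) → index 4
j=6: u_6=19/36 ∈ [29/57, 31/57) → index 5
j=7: u_7=11/18 ∈ [31/57, 40/57) → index 6
j=8: u_8=25/36 ∈ [31/57, 40/57) → index 6
j=9: u_9=7/9 ∈ [14/19, 17/19) → index 8
j=10: u_10=31/36 ∈ [14/19, 17/19) → index 8
j=11: u_11=17/18 ∈ [17/19, 18/19) → index 9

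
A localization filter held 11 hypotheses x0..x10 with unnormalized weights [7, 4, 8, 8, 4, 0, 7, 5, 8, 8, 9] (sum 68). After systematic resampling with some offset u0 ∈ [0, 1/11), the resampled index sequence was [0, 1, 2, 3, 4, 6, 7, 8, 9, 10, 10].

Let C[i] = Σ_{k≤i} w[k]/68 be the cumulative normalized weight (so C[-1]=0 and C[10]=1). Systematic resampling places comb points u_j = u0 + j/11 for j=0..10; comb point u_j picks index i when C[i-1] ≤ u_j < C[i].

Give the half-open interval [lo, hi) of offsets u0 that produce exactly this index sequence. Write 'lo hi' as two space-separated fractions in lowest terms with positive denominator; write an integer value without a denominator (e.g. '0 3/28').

37/748 53/748

C = [7/68, 11/68, 19/68, 27/68, 31/68, 31/68, 19/34, 43/68, 3/4, 59/68, 1]
j=0 picked index 0: u0 ∈ [0, 7/68)
j=1 picked index 1: u0 ∈ [9/748, 53/748)
j=2 picked index 2: u0 ∈ [-15/748, 73/748)
j=3 picked index 3: u0 ∈ [5/748, 93/748)
j=4 picked index 4: u0 ∈ [25/748, 69/748)
j=5 picked index 6: u0 ∈ [1/748, 39/374)
j=6 picked index 7: u0 ∈ [5/374, 65/748)
j=7 picked index 8: u0 ∈ [-3/748, 5/44)
j=8 picked index 9: u0 ∈ [1/44, 105/748)
j=9 picked index 10: u0 ∈ [37/748, 2/11)
j=10 picked index 10: u0 ∈ [-31/748, 1/11)
intersection: [37/748, 53/748)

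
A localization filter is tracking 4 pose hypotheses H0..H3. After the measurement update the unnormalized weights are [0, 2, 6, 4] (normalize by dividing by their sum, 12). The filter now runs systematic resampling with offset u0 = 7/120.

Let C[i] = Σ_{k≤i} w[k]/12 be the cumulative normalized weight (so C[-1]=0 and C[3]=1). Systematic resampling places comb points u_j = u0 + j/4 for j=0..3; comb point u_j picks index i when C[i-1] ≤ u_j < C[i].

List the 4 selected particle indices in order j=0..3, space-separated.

1 2 2 3

C = [0, 1/6, 2/3, 1]
j=0: u_0=7/120 ∈ [0, 1/6) → index 1
j=1: u_1=37/120 ∈ [1/6, 2/3) → index 2
j=2: u_2=67/120 ∈ [1/6, 2/3) → index 2
j=3: u_3=97/120 ∈ [2/3, 1) → index 3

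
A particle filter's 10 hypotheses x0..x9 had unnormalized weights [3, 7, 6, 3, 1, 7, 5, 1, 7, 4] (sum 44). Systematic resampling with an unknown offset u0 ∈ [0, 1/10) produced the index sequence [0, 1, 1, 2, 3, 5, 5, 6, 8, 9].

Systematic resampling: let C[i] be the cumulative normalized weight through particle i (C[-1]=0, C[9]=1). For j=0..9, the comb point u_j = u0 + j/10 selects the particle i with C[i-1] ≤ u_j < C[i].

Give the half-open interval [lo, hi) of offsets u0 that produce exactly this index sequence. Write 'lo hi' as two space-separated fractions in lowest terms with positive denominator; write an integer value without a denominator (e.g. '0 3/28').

C = [3/44, 5/22, 4/11, 19/44, 5/11, 27/44, 8/11, 3/4, 10/11, 1]
j=0 picked index 0: u0 ∈ [0, 3/44)
j=1 picked index 1: u0 ∈ [-7/220, 7/55)
j=2 picked index 1: u0 ∈ [-29/220, 3/110)
j=3 picked index 2: u0 ∈ [-4/55, 7/110)
j=4 picked index 3: u0 ∈ [-2/55, 7/220)
j=5 picked index 5: u0 ∈ [-1/22, 5/44)
j=6 picked index 5: u0 ∈ [-8/55, 3/220)
j=7 picked index 6: u0 ∈ [-19/220, 3/110)
j=8 picked index 8: u0 ∈ [-1/20, 6/55)
j=9 picked index 9: u0 ∈ [1/110, 1/10)
intersection: [1/110, 3/220)

1/110 3/220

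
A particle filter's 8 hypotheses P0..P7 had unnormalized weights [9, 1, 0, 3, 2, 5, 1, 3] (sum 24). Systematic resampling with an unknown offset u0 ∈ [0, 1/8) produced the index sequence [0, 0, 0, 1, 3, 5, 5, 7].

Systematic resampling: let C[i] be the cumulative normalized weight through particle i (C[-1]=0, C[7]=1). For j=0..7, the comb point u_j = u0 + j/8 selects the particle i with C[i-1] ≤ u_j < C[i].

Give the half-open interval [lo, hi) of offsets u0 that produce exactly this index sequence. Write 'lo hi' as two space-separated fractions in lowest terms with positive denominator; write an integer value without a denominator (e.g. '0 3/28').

C = [3/8, 5/12, 5/12, 13/24, 5/8, 5/6, 7/8, 1]
j=0 picked index 0: u0 ∈ [0, 3/8)
j=1 picked index 0: u0 ∈ [-1/8, 1/4)
j=2 picked index 0: u0 ∈ [-1/4, 1/8)
j=3 picked index 1: u0 ∈ [0, 1/24)
j=4 picked index 3: u0 ∈ [-1/12, 1/24)
j=5 picked index 5: u0 ∈ [0, 5/24)
j=6 picked index 5: u0 ∈ [-1/8, 1/12)
j=7 picked index 7: u0 ∈ [0, 1/8)
intersection: [0, 1/24)

0 1/24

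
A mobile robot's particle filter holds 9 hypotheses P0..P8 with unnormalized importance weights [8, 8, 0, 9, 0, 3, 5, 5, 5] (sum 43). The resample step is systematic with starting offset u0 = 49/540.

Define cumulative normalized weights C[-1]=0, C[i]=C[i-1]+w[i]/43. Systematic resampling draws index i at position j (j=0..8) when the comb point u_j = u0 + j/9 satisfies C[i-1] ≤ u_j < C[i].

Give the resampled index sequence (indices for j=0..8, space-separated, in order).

C = [8/43, 16/43, 16/43, 25/43, 25/43, 28/43, 33/43, 38/43, 1]
j=0: u_0=49/540 ∈ [0, 8/43) → index 0
j=1: u_1=109/540 ∈ [8/43, 16/43) → index 1
j=2: u_2=169/540 ∈ [8/43, 16/43) → index 1
j=3: u_3=229/540 ∈ [16/43, 25/43) → index 3
j=4: u_4=289/540 ∈ [16/43, 25/43) → index 3
j=5: u_5=349/540 ∈ [25/43, 28/43) → index 5
j=6: u_6=409/540 ∈ [28/43, 33/43) → index 6
j=7: u_7=469/540 ∈ [33/43, 38/43) → index 7
j=8: u_8=529/540 ∈ [38/43, 1) → index 8

0 1 1 3 3 5 6 7 8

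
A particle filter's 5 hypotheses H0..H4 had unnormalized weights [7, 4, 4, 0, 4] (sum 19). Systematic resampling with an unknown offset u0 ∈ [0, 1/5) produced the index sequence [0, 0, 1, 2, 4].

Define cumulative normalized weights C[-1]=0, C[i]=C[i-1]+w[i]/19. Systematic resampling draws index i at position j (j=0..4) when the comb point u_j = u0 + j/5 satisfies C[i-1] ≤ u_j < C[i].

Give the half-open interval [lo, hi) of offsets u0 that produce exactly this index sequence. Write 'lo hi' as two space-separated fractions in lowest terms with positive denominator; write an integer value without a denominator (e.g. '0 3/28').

C = [7/19, 11/19, 15/19, 15/19, 1]
j=0 picked index 0: u0 ∈ [0, 7/19)
j=1 picked index 0: u0 ∈ [-1/5, 16/95)
j=2 picked index 1: u0 ∈ [-3/95, 17/95)
j=3 picked index 2: u0 ∈ [-2/95, 18/95)
j=4 picked index 4: u0 ∈ [-1/95, 1/5)
intersection: [0, 16/95)

0 16/95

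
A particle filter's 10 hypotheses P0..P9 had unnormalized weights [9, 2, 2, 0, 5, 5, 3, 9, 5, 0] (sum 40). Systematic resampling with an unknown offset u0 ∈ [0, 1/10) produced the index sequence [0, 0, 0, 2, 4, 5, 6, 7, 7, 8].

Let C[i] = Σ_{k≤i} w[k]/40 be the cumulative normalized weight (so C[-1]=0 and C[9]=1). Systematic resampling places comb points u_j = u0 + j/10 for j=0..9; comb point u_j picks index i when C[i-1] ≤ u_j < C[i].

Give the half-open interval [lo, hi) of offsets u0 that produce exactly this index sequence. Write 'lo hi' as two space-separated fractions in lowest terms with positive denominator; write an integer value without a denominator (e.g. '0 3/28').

0 1/40

C = [9/40, 11/40, 13/40, 13/40, 9/20, 23/40, 13/20, 7/8, 1, 1]
j=0 picked index 0: u0 ∈ [0, 9/40)
j=1 picked index 0: u0 ∈ [-1/10, 1/8)
j=2 picked index 0: u0 ∈ [-1/5, 1/40)
j=3 picked index 2: u0 ∈ [-1/40, 1/40)
j=4 picked index 4: u0 ∈ [-3/40, 1/20)
j=5 picked index 5: u0 ∈ [-1/20, 3/40)
j=6 picked index 6: u0 ∈ [-1/40, 1/20)
j=7 picked index 7: u0 ∈ [-1/20, 7/40)
j=8 picked index 7: u0 ∈ [-3/20, 3/40)
j=9 picked index 8: u0 ∈ [-1/40, 1/10)
intersection: [0, 1/40)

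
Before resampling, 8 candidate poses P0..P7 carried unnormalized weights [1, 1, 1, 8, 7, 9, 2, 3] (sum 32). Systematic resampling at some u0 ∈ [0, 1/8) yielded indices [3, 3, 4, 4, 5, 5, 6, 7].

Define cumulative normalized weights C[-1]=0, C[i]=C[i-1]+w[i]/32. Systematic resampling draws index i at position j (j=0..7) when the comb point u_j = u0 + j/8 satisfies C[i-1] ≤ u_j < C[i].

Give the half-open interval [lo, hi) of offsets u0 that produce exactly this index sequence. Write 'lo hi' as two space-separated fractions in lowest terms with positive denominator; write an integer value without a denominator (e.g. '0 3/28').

3/32 1/8

C = [1/32, 1/16, 3/32, 11/32, 9/16, 27/32, 29/32, 1]
j=0 picked index 3: u0 ∈ [3/32, 11/32)
j=1 picked index 3: u0 ∈ [-1/32, 7/32)
j=2 picked index 4: u0 ∈ [3/32, 5/16)
j=3 picked index 4: u0 ∈ [-1/32, 3/16)
j=4 picked index 5: u0 ∈ [1/16, 11/32)
j=5 picked index 5: u0 ∈ [-1/16, 7/32)
j=6 picked index 6: u0 ∈ [3/32, 5/32)
j=7 picked index 7: u0 ∈ [1/32, 1/8)
intersection: [3/32, 1/8)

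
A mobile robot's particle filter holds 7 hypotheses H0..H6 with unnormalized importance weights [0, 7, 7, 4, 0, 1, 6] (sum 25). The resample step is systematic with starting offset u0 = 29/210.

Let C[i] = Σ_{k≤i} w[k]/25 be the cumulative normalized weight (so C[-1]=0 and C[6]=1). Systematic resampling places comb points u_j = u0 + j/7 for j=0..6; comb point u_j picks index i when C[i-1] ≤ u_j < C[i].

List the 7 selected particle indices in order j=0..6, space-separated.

C = [0, 7/25, 14/25, 18/25, 18/25, 19/25, 1]
j=0: u_0=29/210 ∈ [0, 7/25) → index 1
j=1: u_1=59/210 ∈ [7/25, 14/25) → index 2
j=2: u_2=89/210 ∈ [7/25, 14/25) → index 2
j=3: u_3=17/30 ∈ [14/25, 18/25) → index 3
j=4: u_4=149/210 ∈ [14/25, 18/25) → index 3
j=5: u_5=179/210 ∈ [19/25, 1) → index 6
j=6: u_6=209/210 ∈ [19/25, 1) → index 6

1 2 2 3 3 6 6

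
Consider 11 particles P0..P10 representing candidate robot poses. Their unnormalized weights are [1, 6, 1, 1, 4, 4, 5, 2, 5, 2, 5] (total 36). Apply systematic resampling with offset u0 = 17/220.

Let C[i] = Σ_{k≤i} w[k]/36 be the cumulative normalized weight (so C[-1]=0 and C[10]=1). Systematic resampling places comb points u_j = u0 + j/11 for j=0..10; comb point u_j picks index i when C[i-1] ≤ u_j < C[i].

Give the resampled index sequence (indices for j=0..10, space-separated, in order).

C = [1/36, 7/36, 2/9, 1/4, 13/36, 17/36, 11/18, 2/3, 29/36, 31/36, 1]
j=0: u_0=17/220 ∈ [1/36, 7/36) → index 1
j=1: u_1=37/220 ∈ [1/36, 7/36) → index 1
j=2: u_2=57/220 ∈ [1/4, 13/36) → index 4
j=3: u_3=7/20 ∈ [1/4, 13/36) → index 4
j=4: u_4=97/220 ∈ [13/36, 17/36) → index 5
j=5: u_5=117/220 ∈ [17/36, 11/18) → index 6
j=6: u_6=137/220 ∈ [11/18, 2/3) → index 7
j=7: u_7=157/220 ∈ [2/3, 29/36) → index 8
j=8: u_8=177/220 ∈ [2/3, 29/36) → index 8
j=9: u_9=197/220 ∈ [31/36, 1) → index 10
j=10: u_10=217/220 ∈ [31/36, 1) → index 10

1 1 4 4 5 6 7 8 8 10 10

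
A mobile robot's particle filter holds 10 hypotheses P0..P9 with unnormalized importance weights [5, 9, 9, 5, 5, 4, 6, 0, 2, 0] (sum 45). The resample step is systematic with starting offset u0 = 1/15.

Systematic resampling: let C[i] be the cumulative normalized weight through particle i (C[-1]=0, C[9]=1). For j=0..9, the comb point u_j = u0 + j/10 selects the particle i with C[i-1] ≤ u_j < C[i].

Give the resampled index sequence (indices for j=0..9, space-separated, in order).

0 1 1 2 2 3 4 5 6 8

C = [1/9, 14/45, 23/45, 28/45, 11/15, 37/45, 43/45, 43/45, 1, 1]
j=0: u_0=1/15 ∈ [0, 1/9) → index 0
j=1: u_1=1/6 ∈ [1/9, 14/45) → index 1
j=2: u_2=4/15 ∈ [1/9, 14/45) → index 1
j=3: u_3=11/30 ∈ [14/45, 23/45) → index 2
j=4: u_4=7/15 ∈ [14/45, 23/45) → index 2
j=5: u_5=17/30 ∈ [23/45, 28/45) → index 3
j=6: u_6=2/3 ∈ [28/45, 11/15) → index 4
j=7: u_7=23/30 ∈ [11/15, 37/45) → index 5
j=8: u_8=13/15 ∈ [37/45, 43/45) → index 6
j=9: u_9=29/30 ∈ [43/45, 1) → index 8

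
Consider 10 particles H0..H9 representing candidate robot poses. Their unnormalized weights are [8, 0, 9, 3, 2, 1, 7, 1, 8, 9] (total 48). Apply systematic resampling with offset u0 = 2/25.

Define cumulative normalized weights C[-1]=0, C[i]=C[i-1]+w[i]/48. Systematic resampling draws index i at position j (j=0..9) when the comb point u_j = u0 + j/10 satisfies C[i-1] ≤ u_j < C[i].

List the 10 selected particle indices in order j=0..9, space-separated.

C = [1/6, 1/6, 17/48, 5/12, 11/24, 23/48, 5/8, 31/48, 13/16, 1]
j=0: u_0=2/25 ∈ [0, 1/6) → index 0
j=1: u_1=9/50 ∈ [1/6, 17/48) → index 2
j=2: u_2=7/25 ∈ [1/6, 17/48) → index 2
j=3: u_3=19/50 ∈ [17/48, 5/12) → index 3
j=4: u_4=12/25 ∈ [23/48, 5/8) → index 6
j=5: u_5=29/50 ∈ [23/48, 5/8) → index 6
j=6: u_6=17/25 ∈ [31/48, 13/16) → index 8
j=7: u_7=39/50 ∈ [31/48, 13/16) → index 8
j=8: u_8=22/25 ∈ [13/16, 1) → index 9
j=9: u_9=49/50 ∈ [13/16, 1) → index 9

0 2 2 3 6 6 8 8 9 9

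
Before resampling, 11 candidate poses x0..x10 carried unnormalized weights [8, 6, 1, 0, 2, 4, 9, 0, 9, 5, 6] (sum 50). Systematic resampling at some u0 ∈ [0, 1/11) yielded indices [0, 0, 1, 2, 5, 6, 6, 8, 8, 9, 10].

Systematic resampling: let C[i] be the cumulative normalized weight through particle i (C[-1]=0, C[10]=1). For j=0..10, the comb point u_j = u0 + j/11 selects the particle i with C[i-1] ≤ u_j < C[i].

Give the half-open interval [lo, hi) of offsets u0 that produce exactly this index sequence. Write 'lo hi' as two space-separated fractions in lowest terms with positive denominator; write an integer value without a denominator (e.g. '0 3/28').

2/275 3/110

C = [4/25, 7/25, 3/10, 3/10, 17/50, 21/50, 3/5, 3/5, 39/50, 22/25, 1]
j=0 picked index 0: u0 ∈ [0, 4/25)
j=1 picked index 0: u0 ∈ [-1/11, 19/275)
j=2 picked index 1: u0 ∈ [-6/275, 27/275)
j=3 picked index 2: u0 ∈ [2/275, 3/110)
j=4 picked index 5: u0 ∈ [-13/550, 31/550)
j=5 picked index 6: u0 ∈ [-19/550, 8/55)
j=6 picked index 6: u0 ∈ [-69/550, 3/55)
j=7 picked index 8: u0 ∈ [-2/55, 79/550)
j=8 picked index 8: u0 ∈ [-7/55, 29/550)
j=9 picked index 9: u0 ∈ [-21/550, 17/275)
j=10 picked index 10: u0 ∈ [-8/275, 1/11)
intersection: [2/275, 3/110)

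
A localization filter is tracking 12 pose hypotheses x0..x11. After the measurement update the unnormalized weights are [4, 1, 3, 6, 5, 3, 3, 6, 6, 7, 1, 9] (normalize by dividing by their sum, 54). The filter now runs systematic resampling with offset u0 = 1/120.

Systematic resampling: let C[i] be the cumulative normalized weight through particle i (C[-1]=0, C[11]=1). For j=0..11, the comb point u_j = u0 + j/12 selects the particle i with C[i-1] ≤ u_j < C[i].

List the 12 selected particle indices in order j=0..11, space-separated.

0 1 3 3 4 6 7 8 8 9 11 11

C = [2/27, 5/54, 4/27, 7/27, 19/54, 11/27, 25/54, 31/54, 37/54, 22/27, 5/6, 1]
j=0: u_0=1/120 ∈ [0, 2/27) → index 0
j=1: u_1=11/120 ∈ [2/27, 5/54) → index 1
j=2: u_2=7/40 ∈ [4/27, 7/27) → index 3
j=3: u_3=31/120 ∈ [4/27, 7/27) → index 3
j=4: u_4=41/120 ∈ [7/27, 19/54) → index 4
j=5: u_5=17/40 ∈ [11/27, 25/54) → index 6
j=6: u_6=61/120 ∈ [25/54, 31/54) → index 7
j=7: u_7=71/120 ∈ [31/54, 37/54) → index 8
j=8: u_8=27/40 ∈ [31/54, 37/54) → index 8
j=9: u_9=91/120 ∈ [37/54, 22/27) → index 9
j=10: u_10=101/120 ∈ [5/6, 1) → index 11
j=11: u_11=37/40 ∈ [5/6, 1) → index 11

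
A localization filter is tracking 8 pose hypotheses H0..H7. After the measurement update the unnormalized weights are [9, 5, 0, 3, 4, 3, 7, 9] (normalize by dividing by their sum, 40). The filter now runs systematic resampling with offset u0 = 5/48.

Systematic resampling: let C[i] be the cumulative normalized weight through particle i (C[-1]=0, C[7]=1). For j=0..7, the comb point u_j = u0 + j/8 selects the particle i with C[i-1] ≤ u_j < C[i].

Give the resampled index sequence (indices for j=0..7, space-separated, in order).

C = [9/40, 7/20, 7/20, 17/40, 21/40, 3/5, 31/40, 1]
j=0: u_0=5/48 ∈ [0, 9/40) → index 0
j=1: u_1=11/48 ∈ [9/40, 7/20) → index 1
j=2: u_2=17/48 ∈ [7/20, 17/40) → index 3
j=3: u_3=23/48 ∈ [17/40, 21/40) → index 4
j=4: u_4=29/48 ∈ [3/5, 31/40) → index 6
j=5: u_5=35/48 ∈ [3/5, 31/40) → index 6
j=6: u_6=41/48 ∈ [31/40, 1) → index 7
j=7: u_7=47/48 ∈ [31/40, 1) → index 7

0 1 3 4 6 6 7 7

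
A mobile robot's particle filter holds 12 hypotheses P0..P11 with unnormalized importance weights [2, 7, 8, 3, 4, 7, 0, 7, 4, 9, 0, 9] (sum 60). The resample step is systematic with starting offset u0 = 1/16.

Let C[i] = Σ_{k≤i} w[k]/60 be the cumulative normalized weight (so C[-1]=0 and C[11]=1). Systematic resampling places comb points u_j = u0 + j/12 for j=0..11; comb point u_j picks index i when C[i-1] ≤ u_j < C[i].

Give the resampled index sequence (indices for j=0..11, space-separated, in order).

1 1 2 3 4 5 7 8 9 9 11 11

C = [1/30, 3/20, 17/60, 1/3, 2/5, 31/60, 31/60, 19/30, 7/10, 17/20, 17/20, 1]
j=0: u_0=1/16 ∈ [1/30, 3/20) → index 1
j=1: u_1=7/48 ∈ [1/30, 3/20) → index 1
j=2: u_2=11/48 ∈ [3/20, 17/60) → index 2
j=3: u_3=5/16 ∈ [17/60, 1/3) → index 3
j=4: u_4=19/48 ∈ [1/3, 2/5) → index 4
j=5: u_5=23/48 ∈ [2/5, 31/60) → index 5
j=6: u_6=9/16 ∈ [31/60, 19/30) → index 7
j=7: u_7=31/48 ∈ [19/30, 7/10) → index 8
j=8: u_8=35/48 ∈ [7/10, 17/20) → index 9
j=9: u_9=13/16 ∈ [7/10, 17/20) → index 9
j=10: u_10=43/48 ∈ [17/20, 1) → index 11
j=11: u_11=47/48 ∈ [17/20, 1) → index 11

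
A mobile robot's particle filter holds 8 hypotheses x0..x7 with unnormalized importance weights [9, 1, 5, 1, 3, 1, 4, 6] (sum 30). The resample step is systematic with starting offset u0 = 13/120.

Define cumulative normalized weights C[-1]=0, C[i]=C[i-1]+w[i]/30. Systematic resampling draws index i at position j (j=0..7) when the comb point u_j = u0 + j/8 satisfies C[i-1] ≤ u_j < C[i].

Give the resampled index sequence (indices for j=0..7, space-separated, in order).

0 0 2 2 4 6 7 7

C = [3/10, 1/3, 1/2, 8/15, 19/30, 2/3, 4/5, 1]
j=0: u_0=13/120 ∈ [0, 3/10) → index 0
j=1: u_1=7/30 ∈ [0, 3/10) → index 0
j=2: u_2=43/120 ∈ [1/3, 1/2) → index 2
j=3: u_3=29/60 ∈ [1/3, 1/2) → index 2
j=4: u_4=73/120 ∈ [8/15, 19/30) → index 4
j=5: u_5=11/15 ∈ [2/3, 4/5) → index 6
j=6: u_6=103/120 ∈ [4/5, 1) → index 7
j=7: u_7=59/60 ∈ [4/5, 1) → index 7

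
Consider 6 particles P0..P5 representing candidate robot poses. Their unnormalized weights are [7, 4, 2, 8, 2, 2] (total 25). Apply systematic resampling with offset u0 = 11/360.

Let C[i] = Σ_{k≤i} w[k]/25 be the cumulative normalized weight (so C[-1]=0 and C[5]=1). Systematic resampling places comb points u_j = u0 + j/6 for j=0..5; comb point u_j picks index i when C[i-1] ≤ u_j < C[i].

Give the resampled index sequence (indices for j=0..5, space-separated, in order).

0 0 1 3 3 4

C = [7/25, 11/25, 13/25, 21/25, 23/25, 1]
j=0: u_0=11/360 ∈ [0, 7/25) → index 0
j=1: u_1=71/360 ∈ [0, 7/25) → index 0
j=2: u_2=131/360 ∈ [7/25, 11/25) → index 1
j=3: u_3=191/360 ∈ [13/25, 21/25) → index 3
j=4: u_4=251/360 ∈ [13/25, 21/25) → index 3
j=5: u_5=311/360 ∈ [21/25, 23/25) → index 4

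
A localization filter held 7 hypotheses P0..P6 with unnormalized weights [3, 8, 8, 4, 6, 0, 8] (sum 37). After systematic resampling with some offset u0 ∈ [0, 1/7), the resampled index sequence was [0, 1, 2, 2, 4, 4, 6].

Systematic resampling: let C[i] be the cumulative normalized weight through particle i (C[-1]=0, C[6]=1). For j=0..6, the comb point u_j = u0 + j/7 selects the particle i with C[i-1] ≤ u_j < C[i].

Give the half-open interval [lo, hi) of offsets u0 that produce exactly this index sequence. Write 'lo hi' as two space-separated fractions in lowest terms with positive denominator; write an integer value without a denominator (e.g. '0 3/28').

13/259 18/259

C = [3/37, 11/37, 19/37, 23/37, 29/37, 29/37, 1]
j=0 picked index 0: u0 ∈ [0, 3/37)
j=1 picked index 1: u0 ∈ [-16/259, 40/259)
j=2 picked index 2: u0 ∈ [3/259, 59/259)
j=3 picked index 2: u0 ∈ [-34/259, 22/259)
j=4 picked index 4: u0 ∈ [13/259, 55/259)
j=5 picked index 4: u0 ∈ [-24/259, 18/259)
j=6 picked index 6: u0 ∈ [-19/259, 1/7)
intersection: [13/259, 18/259)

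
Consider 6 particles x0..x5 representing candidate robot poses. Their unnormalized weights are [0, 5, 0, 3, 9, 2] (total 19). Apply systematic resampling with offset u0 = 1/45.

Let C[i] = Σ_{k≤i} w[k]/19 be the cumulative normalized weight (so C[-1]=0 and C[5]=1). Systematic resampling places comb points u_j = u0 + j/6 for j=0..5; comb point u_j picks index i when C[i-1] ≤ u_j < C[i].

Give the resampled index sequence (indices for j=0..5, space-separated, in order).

C = [0, 5/19, 5/19, 8/19, 17/19, 1]
j=0: u_0=1/45 ∈ [0, 5/19) → index 1
j=1: u_1=17/90 ∈ [0, 5/19) → index 1
j=2: u_2=16/45 ∈ [5/19, 8/19) → index 3
j=3: u_3=47/90 ∈ [8/19, 17/19) → index 4
j=4: u_4=31/45 ∈ [8/19, 17/19) → index 4
j=5: u_5=77/90 ∈ [8/19, 17/19) → index 4

1 1 3 4 4 4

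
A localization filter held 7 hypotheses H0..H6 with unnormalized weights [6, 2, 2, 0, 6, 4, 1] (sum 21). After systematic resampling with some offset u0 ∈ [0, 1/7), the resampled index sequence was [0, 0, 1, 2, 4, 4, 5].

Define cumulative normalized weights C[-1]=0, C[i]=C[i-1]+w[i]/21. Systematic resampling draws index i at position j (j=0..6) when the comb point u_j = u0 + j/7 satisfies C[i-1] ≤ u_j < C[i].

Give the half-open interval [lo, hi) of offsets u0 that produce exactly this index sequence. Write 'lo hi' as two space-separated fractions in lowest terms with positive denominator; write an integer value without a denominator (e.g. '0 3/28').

0 1/21

C = [2/7, 8/21, 10/21, 10/21, 16/21, 20/21, 1]
j=0 picked index 0: u0 ∈ [0, 2/7)
j=1 picked index 0: u0 ∈ [-1/7, 1/7)
j=2 picked index 1: u0 ∈ [0, 2/21)
j=3 picked index 2: u0 ∈ [-1/21, 1/21)
j=4 picked index 4: u0 ∈ [-2/21, 4/21)
j=5 picked index 4: u0 ∈ [-5/21, 1/21)
j=6 picked index 5: u0 ∈ [-2/21, 2/21)
intersection: [0, 1/21)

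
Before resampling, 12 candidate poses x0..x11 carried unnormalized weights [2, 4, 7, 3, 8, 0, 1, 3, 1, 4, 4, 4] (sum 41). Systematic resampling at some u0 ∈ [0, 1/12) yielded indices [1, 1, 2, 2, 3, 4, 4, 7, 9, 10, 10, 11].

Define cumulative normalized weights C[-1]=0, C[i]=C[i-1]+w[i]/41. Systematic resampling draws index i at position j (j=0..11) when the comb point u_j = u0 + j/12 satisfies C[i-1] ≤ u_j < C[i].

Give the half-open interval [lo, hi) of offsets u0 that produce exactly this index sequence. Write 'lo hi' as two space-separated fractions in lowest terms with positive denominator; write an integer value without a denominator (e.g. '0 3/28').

9/164 7/123

C = [2/41, 6/41, 13/41, 16/41, 24/41, 24/41, 25/41, 28/41, 29/41, 33/41, 37/41, 1]
j=0 picked index 1: u0 ∈ [2/41, 6/41)
j=1 picked index 1: u0 ∈ [-17/492, 31/492)
j=2 picked index 2: u0 ∈ [-5/246, 37/246)
j=3 picked index 2: u0 ∈ [-17/164, 11/164)
j=4 picked index 3: u0 ∈ [-2/123, 7/123)
j=5 picked index 4: u0 ∈ [-13/492, 83/492)
j=6 picked index 4: u0 ∈ [-9/82, 7/82)
j=7 picked index 7: u0 ∈ [13/492, 49/492)
j=8 picked index 9: u0 ∈ [5/123, 17/123)
j=9 picked index 10: u0 ∈ [9/164, 25/164)
j=10 picked index 10: u0 ∈ [-7/246, 17/246)
j=11 picked index 11: u0 ∈ [-7/492, 1/12)
intersection: [9/164, 7/123)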